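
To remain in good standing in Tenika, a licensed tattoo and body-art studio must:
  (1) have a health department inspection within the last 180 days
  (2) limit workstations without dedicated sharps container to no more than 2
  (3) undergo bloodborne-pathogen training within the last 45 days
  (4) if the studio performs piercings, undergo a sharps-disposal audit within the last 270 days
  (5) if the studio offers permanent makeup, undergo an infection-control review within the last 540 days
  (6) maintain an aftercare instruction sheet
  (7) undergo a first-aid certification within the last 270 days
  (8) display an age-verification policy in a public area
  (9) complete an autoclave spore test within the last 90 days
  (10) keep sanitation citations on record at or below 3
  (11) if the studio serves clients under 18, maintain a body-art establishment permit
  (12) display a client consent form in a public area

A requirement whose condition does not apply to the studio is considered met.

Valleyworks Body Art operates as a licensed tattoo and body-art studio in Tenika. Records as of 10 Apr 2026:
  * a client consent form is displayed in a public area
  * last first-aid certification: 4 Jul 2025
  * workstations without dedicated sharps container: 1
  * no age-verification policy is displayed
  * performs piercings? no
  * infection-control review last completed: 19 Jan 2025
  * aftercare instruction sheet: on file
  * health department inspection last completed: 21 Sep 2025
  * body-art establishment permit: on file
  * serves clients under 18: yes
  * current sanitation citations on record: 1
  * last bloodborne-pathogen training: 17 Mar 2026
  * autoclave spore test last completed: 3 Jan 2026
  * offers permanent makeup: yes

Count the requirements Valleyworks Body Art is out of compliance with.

1. health department inspection 201 days ago vs limit 180 → not met
2. workstations without dedicated sharps container 1 ≤ 2 → met
3. bloodborne-pathogen training 24 days ago vs limit 45 → met
4. condition 'performs piercings' does not hold → requirement n/a → met
5. condition 'offers permanent makeup' holds; infection-control review 446 days ago vs limit 540 → met
6. aftercare instruction sheet present → met
7. first-aid certification 280 days ago vs limit 270 → not met
8. age-verification policy absent → not met
9. autoclave spore test 97 days ago vs limit 90 → not met
10. sanitation citations on record 1 ≤ 3 → met
11. condition 'serves clients under 18' holds; body-art establishment permit present → met
12. client consent form present → met
Not met: 4 of 12

4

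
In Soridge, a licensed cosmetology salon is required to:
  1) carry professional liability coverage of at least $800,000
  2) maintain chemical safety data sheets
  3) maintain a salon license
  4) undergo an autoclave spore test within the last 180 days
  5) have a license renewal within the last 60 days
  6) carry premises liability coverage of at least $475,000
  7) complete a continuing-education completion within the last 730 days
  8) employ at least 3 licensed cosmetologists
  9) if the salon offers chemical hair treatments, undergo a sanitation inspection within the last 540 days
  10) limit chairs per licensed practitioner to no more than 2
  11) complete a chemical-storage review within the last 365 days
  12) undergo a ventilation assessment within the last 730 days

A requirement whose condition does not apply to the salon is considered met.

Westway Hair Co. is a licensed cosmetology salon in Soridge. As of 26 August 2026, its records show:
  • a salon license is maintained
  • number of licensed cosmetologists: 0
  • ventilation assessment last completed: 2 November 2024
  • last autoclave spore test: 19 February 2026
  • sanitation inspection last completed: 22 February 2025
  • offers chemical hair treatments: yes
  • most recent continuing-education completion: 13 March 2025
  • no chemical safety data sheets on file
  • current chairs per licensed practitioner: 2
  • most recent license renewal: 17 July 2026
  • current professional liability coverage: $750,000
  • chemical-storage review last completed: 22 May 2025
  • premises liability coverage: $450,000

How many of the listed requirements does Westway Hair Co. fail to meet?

7

1. professional liability coverage $750,000 < $800,000 → not met
2. chemical safety data sheets absent → not met
3. salon license present → met
4. autoclave spore test 188 days ago vs limit 180 → not met
5. license renewal 40 days ago vs limit 60 → met
6. premises liability coverage $450,000 < $475,000 → not met
7. continuing-education completion 531 days ago vs limit 730 → met
8. licensed cosmetologists 0 < 3 → not met
9. condition 'offers chemical hair treatments' holds; sanitation inspection 550 days ago vs limit 540 → not met
10. chairs per licensed practitioner 2 ≤ 2 → met
11. chemical-storage review 461 days ago vs limit 365 → not met
12. ventilation assessment 662 days ago vs limit 730 → met
Not met: 7 of 12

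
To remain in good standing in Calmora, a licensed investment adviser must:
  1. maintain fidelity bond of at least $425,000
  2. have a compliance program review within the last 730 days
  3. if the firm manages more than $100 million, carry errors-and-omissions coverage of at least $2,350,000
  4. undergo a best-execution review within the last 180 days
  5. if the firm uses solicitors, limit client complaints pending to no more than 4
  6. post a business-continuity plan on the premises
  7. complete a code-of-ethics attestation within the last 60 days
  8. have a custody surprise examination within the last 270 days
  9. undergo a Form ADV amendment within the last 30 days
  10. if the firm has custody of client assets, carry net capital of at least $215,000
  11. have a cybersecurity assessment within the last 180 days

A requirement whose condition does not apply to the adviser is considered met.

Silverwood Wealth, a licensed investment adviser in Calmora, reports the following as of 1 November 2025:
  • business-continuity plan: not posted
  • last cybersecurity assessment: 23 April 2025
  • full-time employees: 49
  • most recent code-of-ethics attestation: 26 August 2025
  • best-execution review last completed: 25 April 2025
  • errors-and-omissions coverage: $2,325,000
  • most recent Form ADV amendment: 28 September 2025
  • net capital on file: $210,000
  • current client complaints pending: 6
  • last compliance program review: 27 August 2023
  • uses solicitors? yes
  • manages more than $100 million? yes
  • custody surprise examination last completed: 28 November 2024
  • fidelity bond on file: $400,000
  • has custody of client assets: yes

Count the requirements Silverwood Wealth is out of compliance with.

1. fidelity bond $400,000 < $425,000 → not met
2. compliance program review 797 days ago vs limit 730 → not met
3. condition 'manages more than $100 million' holds; errors-and-omissions coverage $2,325,000 < $2,350,000 → not met
4. best-execution review 190 days ago vs limit 180 → not met
5. condition 'uses solicitors' holds; client complaints pending 6 > 4 → not met
6. business-continuity plan absent → not met
7. code-of-ethics attestation 67 days ago vs limit 60 → not met
8. custody surprise examination 338 days ago vs limit 270 → not met
9. Form ADV amendment 34 days ago vs limit 30 → not met
10. condition 'has custody of client assets' holds; net capital $210,000 < $215,000 → not met
11. cybersecurity assessment 192 days ago vs limit 180 → not met
Not met: 11 of 11

11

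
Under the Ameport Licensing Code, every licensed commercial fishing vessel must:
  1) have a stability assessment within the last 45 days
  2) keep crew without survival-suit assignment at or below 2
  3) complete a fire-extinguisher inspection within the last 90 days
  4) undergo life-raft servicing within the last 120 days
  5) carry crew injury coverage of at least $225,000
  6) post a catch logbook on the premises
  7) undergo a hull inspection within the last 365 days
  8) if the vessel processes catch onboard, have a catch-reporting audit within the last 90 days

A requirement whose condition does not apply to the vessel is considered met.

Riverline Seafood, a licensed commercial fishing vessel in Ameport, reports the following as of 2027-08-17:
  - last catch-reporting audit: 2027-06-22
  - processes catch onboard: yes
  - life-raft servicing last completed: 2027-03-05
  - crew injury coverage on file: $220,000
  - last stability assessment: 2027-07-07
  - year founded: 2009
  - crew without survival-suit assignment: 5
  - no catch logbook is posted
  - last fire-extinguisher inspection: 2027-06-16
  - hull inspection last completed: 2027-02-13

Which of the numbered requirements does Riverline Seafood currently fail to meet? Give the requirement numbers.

2, 4, 5, 6

1. stability assessment 41 days ago vs limit 45 → met
2. crew without survival-suit assignment 5 > 2 → not met
3. fire-extinguisher inspection 62 days ago vs limit 90 → met
4. life-raft servicing 165 days ago vs limit 120 → not met
5. crew injury coverage $220,000 < $225,000 → not met
6. catch logbook absent → not met
7. hull inspection 185 days ago vs limit 365 → met
8. condition 'processes catch onboard' holds; catch-reporting audit 56 days ago vs limit 90 → met
Not met: 2, 4, 5, 6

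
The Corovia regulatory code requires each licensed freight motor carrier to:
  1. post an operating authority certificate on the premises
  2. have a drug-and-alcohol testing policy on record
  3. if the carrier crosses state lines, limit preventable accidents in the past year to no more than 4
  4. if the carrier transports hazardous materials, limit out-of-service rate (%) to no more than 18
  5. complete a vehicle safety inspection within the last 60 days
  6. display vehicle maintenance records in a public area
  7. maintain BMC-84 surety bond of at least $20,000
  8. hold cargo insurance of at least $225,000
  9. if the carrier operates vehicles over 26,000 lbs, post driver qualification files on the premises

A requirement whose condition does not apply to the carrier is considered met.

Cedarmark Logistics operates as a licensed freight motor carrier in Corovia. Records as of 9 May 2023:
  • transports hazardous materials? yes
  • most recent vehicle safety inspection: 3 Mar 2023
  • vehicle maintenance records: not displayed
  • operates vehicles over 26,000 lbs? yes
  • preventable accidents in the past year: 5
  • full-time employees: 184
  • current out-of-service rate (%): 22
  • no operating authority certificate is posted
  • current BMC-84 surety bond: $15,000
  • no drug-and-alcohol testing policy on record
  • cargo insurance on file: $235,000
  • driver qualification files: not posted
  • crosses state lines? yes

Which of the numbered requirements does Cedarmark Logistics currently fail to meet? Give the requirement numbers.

1. operating authority certificate absent → not met
2. drug-and-alcohol testing policy absent → not met
3. condition 'crosses state lines' holds; preventable accidents in the past year 5 > 4 → not met
4. condition 'transports hazardous materials' holds; out-of-service rate (%) 22 > 18 → not met
5. vehicle safety inspection 67 days ago vs limit 60 → not met
6. vehicle maintenance records absent → not met
7. BMC-84 surety bond $15,000 < $20,000 → not met
8. cargo insurance $235,000 ≥ $225,000 → met
9. condition 'operates vehicles over 26,000 lbs' holds; driver qualification files absent → not met
Not met: 1, 2, 3, 4, 5, 6, 7, 9

1, 2, 3, 4, 5, 6, 7, 9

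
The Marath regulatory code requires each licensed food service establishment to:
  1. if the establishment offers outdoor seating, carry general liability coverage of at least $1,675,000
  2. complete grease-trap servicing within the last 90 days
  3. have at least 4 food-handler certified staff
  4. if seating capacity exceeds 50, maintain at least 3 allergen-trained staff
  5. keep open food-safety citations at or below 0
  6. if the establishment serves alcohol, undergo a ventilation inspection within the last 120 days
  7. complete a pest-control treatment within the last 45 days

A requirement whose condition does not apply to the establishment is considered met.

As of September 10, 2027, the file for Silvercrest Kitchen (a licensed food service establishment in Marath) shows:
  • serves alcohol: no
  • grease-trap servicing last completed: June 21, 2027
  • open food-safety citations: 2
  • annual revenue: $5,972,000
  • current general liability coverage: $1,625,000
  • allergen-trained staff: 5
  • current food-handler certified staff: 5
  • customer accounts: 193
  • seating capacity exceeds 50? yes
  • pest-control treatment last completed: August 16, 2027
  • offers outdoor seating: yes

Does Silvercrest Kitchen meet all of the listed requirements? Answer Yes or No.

No

1. condition 'offers outdoor seating' holds; general liability coverage $1,625,000 < $1,675,000 → not met
2. grease-trap servicing 81 days ago vs limit 90 → met
3. food-handler certified staff 5 ≥ 4 → met
4. condition 'seating capacity exceeds 50' holds; allergen-trained staff 5 ≥ 3 → met
5. open food-safety citations 2 > 0 → not met
6. condition 'serves alcohol' does not hold → requirement n/a → met
7. pest-control treatment 25 days ago vs limit 45 → met
Not met: 1, 5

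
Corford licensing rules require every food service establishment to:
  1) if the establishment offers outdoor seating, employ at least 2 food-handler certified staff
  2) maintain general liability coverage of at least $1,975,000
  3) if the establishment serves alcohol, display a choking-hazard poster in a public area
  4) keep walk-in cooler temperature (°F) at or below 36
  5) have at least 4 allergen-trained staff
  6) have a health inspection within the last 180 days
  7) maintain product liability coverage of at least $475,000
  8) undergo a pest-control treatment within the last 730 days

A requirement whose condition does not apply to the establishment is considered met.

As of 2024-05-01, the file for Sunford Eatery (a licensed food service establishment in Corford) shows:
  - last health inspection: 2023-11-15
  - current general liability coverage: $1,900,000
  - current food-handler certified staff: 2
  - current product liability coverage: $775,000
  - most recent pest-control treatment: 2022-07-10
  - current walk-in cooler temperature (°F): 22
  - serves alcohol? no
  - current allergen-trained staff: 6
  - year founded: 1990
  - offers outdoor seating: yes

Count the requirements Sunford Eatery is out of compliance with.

1. condition 'offers outdoor seating' holds; food-handler certified staff 2 ≥ 2 → met
2. general liability coverage $1,900,000 < $1,975,000 → not met
3. condition 'serves alcohol' does not hold → requirement n/a → met
4. walk-in cooler temperature (°F) 22 ≤ 36 → met
5. allergen-trained staff 6 ≥ 4 → met
6. health inspection 168 days ago vs limit 180 → met
7. product liability coverage $775,000 ≥ $475,000 → met
8. pest-control treatment 661 days ago vs limit 730 → met
Not met: 1 of 8

1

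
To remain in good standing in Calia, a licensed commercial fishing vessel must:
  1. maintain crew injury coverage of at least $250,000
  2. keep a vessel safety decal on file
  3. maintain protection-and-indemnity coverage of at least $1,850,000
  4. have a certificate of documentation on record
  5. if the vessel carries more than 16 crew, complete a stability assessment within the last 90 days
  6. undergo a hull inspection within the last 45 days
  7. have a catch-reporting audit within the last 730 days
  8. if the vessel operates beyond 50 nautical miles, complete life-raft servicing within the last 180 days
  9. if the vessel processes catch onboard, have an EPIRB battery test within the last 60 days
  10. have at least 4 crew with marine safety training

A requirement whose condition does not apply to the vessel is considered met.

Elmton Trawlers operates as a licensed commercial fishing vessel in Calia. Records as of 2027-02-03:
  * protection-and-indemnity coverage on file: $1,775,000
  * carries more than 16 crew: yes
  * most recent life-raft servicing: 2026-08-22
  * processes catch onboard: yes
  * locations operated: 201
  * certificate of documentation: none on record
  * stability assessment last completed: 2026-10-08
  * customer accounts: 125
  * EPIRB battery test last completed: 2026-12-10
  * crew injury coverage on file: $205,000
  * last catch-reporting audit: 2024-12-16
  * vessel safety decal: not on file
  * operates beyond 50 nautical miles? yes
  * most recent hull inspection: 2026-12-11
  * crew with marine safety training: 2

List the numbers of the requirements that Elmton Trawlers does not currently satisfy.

1. crew injury coverage $205,000 < $250,000 → not met
2. vessel safety decal absent → not met
3. protection-and-indemnity coverage $1,775,000 < $1,850,000 → not met
4. certificate of documentation absent → not met
5. condition 'carries more than 16 crew' holds; stability assessment 118 days ago vs limit 90 → not met
6. hull inspection 54 days ago vs limit 45 → not met
7. catch-reporting audit 779 days ago vs limit 730 → not met
8. condition 'operates beyond 50 nautical miles' holds; life-raft servicing 165 days ago vs limit 180 → met
9. condition 'processes catch onboard' holds; EPIRB battery test 55 days ago vs limit 60 → met
10. crew with marine safety training 2 < 4 → not met
Not met: 1, 2, 3, 4, 5, 6, 7, 10

1, 2, 3, 4, 5, 6, 7, 10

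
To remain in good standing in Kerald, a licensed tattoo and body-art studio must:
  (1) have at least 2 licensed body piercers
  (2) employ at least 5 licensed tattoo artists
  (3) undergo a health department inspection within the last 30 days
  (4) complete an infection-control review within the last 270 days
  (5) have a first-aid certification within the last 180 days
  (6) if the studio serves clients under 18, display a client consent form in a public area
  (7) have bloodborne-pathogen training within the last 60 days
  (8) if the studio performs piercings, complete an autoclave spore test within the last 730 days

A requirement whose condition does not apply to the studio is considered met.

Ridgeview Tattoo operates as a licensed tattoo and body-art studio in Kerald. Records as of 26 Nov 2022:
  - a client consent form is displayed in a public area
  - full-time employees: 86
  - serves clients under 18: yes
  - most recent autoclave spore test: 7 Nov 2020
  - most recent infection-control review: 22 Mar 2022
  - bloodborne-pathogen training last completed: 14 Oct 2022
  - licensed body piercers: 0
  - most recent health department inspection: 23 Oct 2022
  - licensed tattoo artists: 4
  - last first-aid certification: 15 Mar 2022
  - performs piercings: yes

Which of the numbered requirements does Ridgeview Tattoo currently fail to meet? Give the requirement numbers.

1. licensed body piercers 0 < 2 → not met
2. licensed tattoo artists 4 < 5 → not met
3. health department inspection 34 days ago vs limit 30 → not met
4. infection-control review 249 days ago vs limit 270 → met
5. first-aid certification 256 days ago vs limit 180 → not met
6. condition 'serves clients under 18' holds; client consent form present → met
7. bloodborne-pathogen training 43 days ago vs limit 60 → met
8. condition 'performs piercings' holds; autoclave spore test 749 days ago vs limit 730 → not met
Not met: 1, 2, 3, 5, 8

1, 2, 3, 5, 8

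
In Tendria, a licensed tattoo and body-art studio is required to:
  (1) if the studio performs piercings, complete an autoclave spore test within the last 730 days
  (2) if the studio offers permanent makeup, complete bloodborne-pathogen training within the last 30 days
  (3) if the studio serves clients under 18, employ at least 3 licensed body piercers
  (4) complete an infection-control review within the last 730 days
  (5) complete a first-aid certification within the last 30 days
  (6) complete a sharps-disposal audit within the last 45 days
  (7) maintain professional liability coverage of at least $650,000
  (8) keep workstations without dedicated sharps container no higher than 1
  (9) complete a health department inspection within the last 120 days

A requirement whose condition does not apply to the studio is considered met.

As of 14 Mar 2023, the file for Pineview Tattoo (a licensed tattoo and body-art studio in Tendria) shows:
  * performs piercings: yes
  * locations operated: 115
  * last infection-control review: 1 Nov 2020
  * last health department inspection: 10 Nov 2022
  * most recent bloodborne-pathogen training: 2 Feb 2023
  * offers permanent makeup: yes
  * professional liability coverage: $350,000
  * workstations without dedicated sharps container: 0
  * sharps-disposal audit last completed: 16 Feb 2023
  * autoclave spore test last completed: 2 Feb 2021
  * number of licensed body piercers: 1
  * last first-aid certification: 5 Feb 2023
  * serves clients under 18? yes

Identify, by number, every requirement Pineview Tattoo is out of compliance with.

1. condition 'performs piercings' holds; autoclave spore test 770 days ago vs limit 730 → not met
2. condition 'offers permanent makeup' holds; bloodborne-pathogen training 40 days ago vs limit 30 → not met
3. condition 'serves clients under 18' holds; licensed body piercers 1 < 3 → not met
4. infection-control review 863 days ago vs limit 730 → not met
5. first-aid certification 37 days ago vs limit 30 → not met
6. sharps-disposal audit 26 days ago vs limit 45 → met
7. professional liability coverage $350,000 < $650,000 → not met
8. workstations without dedicated sharps container 0 ≤ 1 → met
9. health department inspection 124 days ago vs limit 120 → not met
Not met: 1, 2, 3, 4, 5, 7, 9

1, 2, 3, 4, 5, 7, 9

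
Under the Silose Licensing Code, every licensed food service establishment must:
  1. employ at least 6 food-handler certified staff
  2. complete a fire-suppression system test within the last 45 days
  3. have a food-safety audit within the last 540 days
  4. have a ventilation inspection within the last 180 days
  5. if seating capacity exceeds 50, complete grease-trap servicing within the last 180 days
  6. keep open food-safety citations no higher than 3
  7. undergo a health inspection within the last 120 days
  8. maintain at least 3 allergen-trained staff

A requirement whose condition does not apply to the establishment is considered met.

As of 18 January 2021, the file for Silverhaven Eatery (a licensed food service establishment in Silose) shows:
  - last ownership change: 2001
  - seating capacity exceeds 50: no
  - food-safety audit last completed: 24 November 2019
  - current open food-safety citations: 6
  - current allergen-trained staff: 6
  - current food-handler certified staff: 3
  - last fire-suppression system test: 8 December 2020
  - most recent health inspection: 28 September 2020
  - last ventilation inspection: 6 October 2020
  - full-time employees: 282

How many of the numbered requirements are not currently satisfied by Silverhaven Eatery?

2

1. food-handler certified staff 3 < 6 → not met
2. fire-suppression system test 41 days ago vs limit 45 → met
3. food-safety audit 421 days ago vs limit 540 → met
4. ventilation inspection 104 days ago vs limit 180 → met
5. condition 'seating capacity exceeds 50' does not hold → requirement n/a → met
6. open food-safety citations 6 > 3 → not met
7. health inspection 112 days ago vs limit 120 → met
8. allergen-trained staff 6 ≥ 3 → met
Not met: 2 of 8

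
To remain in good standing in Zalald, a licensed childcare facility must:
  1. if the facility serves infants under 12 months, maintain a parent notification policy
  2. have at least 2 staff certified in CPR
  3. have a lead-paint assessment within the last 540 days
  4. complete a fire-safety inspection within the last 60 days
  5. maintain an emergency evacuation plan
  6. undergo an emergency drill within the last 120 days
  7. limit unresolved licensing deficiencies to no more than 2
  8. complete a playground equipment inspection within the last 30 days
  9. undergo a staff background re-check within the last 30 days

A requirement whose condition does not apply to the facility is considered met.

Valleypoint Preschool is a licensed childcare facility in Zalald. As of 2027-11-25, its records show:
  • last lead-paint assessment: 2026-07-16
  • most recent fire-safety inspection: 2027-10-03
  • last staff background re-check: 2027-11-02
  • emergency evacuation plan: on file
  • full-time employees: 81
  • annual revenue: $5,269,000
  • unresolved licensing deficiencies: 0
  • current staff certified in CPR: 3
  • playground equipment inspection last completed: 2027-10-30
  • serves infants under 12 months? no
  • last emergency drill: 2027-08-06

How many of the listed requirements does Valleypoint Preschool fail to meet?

0

1. condition 'serves infants under 12 months' does not hold → requirement n/a → met
2. staff certified in CPR 3 ≥ 2 → met
3. lead-paint assessment 497 days ago vs limit 540 → met
4. fire-safety inspection 53 days ago vs limit 60 → met
5. emergency evacuation plan present → met
6. emergency drill 111 days ago vs limit 120 → met
7. unresolved licensing deficiencies 0 ≤ 2 → met
8. playground equipment inspection 26 days ago vs limit 30 → met
9. staff background re-check 23 days ago vs limit 30 → met
Not met: 0 of 9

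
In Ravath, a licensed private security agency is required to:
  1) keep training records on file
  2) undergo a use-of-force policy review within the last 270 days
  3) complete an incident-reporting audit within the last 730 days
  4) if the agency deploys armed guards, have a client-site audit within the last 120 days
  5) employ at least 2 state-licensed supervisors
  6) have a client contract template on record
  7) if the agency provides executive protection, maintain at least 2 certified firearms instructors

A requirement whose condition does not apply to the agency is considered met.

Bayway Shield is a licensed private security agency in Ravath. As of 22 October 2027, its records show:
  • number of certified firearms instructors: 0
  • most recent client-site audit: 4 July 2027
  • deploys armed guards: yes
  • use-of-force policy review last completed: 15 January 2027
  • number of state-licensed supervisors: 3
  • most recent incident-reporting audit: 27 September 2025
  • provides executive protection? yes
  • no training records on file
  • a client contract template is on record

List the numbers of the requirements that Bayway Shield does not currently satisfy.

1, 2, 3, 7

1. training records absent → not met
2. use-of-force policy review 280 days ago vs limit 270 → not met
3. incident-reporting audit 755 days ago vs limit 730 → not met
4. condition 'deploys armed guards' holds; client-site audit 110 days ago vs limit 120 → met
5. state-licensed supervisors 3 ≥ 2 → met
6. client contract template present → met
7. condition 'provides executive protection' holds; certified firearms instructors 0 < 2 → not met
Not met: 1, 2, 3, 7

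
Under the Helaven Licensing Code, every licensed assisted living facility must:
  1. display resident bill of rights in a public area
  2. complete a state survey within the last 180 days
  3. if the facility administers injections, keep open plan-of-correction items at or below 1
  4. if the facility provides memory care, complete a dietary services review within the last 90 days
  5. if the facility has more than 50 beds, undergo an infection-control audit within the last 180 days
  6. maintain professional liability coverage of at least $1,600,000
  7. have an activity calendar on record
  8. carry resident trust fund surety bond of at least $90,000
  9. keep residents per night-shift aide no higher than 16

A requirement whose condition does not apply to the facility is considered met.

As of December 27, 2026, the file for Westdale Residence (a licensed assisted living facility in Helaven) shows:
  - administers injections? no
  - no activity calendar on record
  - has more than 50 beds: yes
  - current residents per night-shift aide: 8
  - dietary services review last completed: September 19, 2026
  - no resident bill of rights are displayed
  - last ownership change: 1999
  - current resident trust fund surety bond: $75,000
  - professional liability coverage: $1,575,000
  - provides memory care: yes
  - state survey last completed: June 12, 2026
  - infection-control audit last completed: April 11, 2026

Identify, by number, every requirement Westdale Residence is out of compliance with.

1, 2, 4, 5, 6, 7, 8

1. resident bill of rights absent → not met
2. state survey 198 days ago vs limit 180 → not met
3. condition 'administers injections' does not hold → requirement n/a → met
4. condition 'provides memory care' holds; dietary services review 99 days ago vs limit 90 → not met
5. condition 'has more than 50 beds' holds; infection-control audit 260 days ago vs limit 180 → not met
6. professional liability coverage $1,575,000 < $1,600,000 → not met
7. activity calendar absent → not met
8. resident trust fund surety bond $75,000 < $90,000 → not met
9. residents per night-shift aide 8 ≤ 16 → met
Not met: 1, 2, 4, 5, 6, 7, 8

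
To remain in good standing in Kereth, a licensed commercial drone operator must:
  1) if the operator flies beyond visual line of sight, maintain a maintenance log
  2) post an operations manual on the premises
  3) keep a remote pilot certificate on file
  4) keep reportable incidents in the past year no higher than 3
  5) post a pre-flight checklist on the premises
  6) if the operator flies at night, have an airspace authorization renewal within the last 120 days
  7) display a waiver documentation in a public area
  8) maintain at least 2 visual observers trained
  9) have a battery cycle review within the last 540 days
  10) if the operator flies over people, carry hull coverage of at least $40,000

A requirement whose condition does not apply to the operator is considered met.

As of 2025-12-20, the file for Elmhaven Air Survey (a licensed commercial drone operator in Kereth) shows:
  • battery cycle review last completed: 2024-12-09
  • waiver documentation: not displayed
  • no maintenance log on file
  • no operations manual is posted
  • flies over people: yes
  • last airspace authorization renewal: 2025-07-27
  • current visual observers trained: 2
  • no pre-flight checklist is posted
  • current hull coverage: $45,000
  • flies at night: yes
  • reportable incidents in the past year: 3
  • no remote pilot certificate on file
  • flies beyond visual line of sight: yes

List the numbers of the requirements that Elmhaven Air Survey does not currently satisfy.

1, 2, 3, 5, 6, 7

1. condition 'flies beyond visual line of sight' holds; maintenance log absent → not met
2. operations manual absent → not met
3. remote pilot certificate absent → not met
4. reportable incidents in the past year 3 ≤ 3 → met
5. pre-flight checklist absent → not met
6. condition 'flies at night' holds; airspace authorization renewal 146 days ago vs limit 120 → not met
7. waiver documentation absent → not met
8. visual observers trained 2 ≥ 2 → met
9. battery cycle review 376 days ago vs limit 540 → met
10. condition 'flies over people' holds; hull coverage $45,000 ≥ $40,000 → met
Not met: 1, 2, 3, 5, 6, 7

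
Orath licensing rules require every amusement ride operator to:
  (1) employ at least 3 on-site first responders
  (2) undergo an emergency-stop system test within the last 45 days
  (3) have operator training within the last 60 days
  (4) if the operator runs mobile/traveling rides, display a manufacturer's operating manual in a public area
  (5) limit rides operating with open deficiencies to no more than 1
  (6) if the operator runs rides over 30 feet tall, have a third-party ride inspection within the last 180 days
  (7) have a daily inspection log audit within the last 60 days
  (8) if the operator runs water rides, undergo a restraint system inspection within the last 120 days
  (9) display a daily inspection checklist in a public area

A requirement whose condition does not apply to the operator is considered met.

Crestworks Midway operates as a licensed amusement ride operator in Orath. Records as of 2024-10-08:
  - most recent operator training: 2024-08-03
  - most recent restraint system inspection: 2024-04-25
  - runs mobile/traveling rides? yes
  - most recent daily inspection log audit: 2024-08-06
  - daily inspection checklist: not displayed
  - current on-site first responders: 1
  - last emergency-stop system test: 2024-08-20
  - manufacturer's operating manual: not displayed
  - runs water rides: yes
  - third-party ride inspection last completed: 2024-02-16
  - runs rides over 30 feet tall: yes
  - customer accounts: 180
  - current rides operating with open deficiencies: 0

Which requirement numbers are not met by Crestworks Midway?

1, 2, 3, 4, 6, 7, 8, 9

1. on-site first responders 1 < 3 → not met
2. emergency-stop system test 49 days ago vs limit 45 → not met
3. operator training 66 days ago vs limit 60 → not met
4. condition 'runs mobile/traveling rides' holds; manufacturer's operating manual absent → not met
5. rides operating with open deficiencies 0 ≤ 1 → met
6. condition 'runs rides over 30 feet tall' holds; third-party ride inspection 235 days ago vs limit 180 → not met
7. daily inspection log audit 63 days ago vs limit 60 → not met
8. condition 'runs water rides' holds; restraint system inspection 166 days ago vs limit 120 → not met
9. daily inspection checklist absent → not met
Not met: 1, 2, 3, 4, 6, 7, 8, 9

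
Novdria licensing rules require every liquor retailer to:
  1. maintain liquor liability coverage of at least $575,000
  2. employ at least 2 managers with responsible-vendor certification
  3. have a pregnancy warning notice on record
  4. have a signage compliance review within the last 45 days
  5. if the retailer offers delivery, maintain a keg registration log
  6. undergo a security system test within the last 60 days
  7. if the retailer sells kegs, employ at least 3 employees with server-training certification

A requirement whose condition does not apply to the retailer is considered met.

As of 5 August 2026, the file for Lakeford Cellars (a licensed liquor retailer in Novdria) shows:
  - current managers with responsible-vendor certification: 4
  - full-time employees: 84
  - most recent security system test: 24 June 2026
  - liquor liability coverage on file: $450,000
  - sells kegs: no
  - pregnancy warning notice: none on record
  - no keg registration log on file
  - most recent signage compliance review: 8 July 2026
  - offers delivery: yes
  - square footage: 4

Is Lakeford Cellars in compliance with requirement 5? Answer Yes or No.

No

5. condition 'offers delivery' holds; keg registration log absent → not met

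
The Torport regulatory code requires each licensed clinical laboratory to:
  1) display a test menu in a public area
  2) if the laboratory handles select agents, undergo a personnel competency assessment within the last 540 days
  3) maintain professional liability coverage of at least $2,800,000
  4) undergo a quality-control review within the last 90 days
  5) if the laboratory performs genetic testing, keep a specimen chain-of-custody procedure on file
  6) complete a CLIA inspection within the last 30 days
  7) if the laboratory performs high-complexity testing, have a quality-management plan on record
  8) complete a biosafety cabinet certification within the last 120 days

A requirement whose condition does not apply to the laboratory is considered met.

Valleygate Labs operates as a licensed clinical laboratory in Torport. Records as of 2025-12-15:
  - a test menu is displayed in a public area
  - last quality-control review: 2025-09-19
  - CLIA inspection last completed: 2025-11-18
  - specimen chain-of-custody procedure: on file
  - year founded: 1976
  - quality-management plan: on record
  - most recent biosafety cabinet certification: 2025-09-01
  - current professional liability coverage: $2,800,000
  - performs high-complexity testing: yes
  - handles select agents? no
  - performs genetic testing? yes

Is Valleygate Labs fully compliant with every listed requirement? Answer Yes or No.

1. test menu present → met
2. condition 'handles select agents' does not hold → requirement n/a → met
3. professional liability coverage $2,800,000 ≥ $2,800,000 → met
4. quality-control review 87 days ago vs limit 90 → met
5. condition 'performs genetic testing' holds; specimen chain-of-custody procedure present → met
6. CLIA inspection 27 days ago vs limit 30 → met
7. condition 'performs high-complexity testing' holds; quality-management plan present → met
8. biosafety cabinet certification 105 days ago vs limit 120 → met
All met.

Yes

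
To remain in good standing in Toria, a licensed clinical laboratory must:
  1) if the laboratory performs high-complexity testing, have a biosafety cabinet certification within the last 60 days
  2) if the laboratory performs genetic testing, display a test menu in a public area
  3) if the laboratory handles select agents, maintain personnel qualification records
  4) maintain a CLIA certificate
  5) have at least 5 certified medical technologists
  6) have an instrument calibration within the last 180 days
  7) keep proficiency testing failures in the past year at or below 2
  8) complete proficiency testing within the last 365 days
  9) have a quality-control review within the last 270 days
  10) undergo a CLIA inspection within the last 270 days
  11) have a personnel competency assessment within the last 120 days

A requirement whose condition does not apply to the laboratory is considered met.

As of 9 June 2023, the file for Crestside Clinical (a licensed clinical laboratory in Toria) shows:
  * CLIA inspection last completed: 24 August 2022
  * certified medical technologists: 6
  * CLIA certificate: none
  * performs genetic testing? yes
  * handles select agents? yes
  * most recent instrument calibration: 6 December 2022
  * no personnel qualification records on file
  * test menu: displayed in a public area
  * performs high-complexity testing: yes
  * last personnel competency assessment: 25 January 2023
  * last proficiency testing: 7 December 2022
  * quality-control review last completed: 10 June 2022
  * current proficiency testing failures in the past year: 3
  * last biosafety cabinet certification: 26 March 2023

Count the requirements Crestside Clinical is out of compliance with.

8

1. condition 'performs high-complexity testing' holds; biosafety cabinet certification 75 days ago vs limit 60 → not met
2. condition 'performs genetic testing' holds; test menu present → met
3. condition 'handles select agents' holds; personnel qualification records absent → not met
4. CLIA certificate absent → not met
5. certified medical technologists 6 ≥ 5 → met
6. instrument calibration 185 days ago vs limit 180 → not met
7. proficiency testing failures in the past year 3 > 2 → not met
8. proficiency testing 184 days ago vs limit 365 → met
9. quality-control review 364 days ago vs limit 270 → not met
10. CLIA inspection 289 days ago vs limit 270 → not met
11. personnel competency assessment 135 days ago vs limit 120 → not met
Not met: 8 of 11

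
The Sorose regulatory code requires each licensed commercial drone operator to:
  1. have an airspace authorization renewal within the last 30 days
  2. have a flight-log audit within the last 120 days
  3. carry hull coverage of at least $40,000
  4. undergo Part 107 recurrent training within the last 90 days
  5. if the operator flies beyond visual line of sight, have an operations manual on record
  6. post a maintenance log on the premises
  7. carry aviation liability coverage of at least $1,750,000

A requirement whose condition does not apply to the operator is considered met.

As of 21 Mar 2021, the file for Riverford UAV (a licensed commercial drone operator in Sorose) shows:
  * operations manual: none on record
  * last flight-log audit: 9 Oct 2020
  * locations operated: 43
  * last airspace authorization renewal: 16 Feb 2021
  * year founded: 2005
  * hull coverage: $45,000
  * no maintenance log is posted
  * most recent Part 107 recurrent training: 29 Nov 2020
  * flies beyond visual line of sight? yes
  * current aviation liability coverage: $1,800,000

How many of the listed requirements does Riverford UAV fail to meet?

5

1. airspace authorization renewal 33 days ago vs limit 30 → not met
2. flight-log audit 163 days ago vs limit 120 → not met
3. hull coverage $45,000 ≥ $40,000 → met
4. Part 107 recurrent training 112 days ago vs limit 90 → not met
5. condition 'flies beyond visual line of sight' holds; operations manual absent → not met
6. maintenance log absent → not met
7. aviation liability coverage $1,800,000 ≥ $1,750,000 → met
Not met: 5 of 7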